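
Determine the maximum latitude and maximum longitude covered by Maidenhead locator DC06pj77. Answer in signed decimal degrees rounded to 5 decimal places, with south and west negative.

-63.59167, -118.68333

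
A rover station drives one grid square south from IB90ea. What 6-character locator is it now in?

IA99ex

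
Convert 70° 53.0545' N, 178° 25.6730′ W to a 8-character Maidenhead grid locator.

AQ00sv82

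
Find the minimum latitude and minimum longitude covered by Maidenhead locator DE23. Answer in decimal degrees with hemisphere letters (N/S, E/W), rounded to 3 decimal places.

Field D=3, E=4: +3·20° lon, +4·10° lat → SW at lon -120°, lat -50°.
Square 2, 3: +2·2° lon, +3·1° lat → SW at lon -116°, lat -47°.
latitude 47.000° S, longitude 116.000° W.

47.000° S, 116.000° W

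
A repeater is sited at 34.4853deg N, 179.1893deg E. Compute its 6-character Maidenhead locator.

RM94ol

Shift to the Maidenhead origin (180°W, 90°S): lon 359.1893, lat 124.4853.
Field: lon ⌊359.1893/20⌋ = 17 → R; lat ⌊124.4853/10⌋ = 12 → M.
Square: lon ⌊19.1893/2⌋ = 9; lat ⌊4.4853/1⌋ = 4.
Subsquare: lon ⌊1.1893/0.0833333⌋ = 14 → o; lat ⌊0.4853/0.0416667⌋ = 11 → l.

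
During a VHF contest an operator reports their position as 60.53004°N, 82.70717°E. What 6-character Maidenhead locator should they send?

NP10im

Add 180° to longitude and 90° to latitude: 262.7072, 150.5300.
Field: 262.7072/20 → 13 → N, 150.5300/10 → 15 → P; chars NP.
Square: 2.7072/2 → 1, 0.5300/1 → 0; chars 10.
Subsquare: 0.7072/0.0833333 → 8 → i, 0.5300/0.0416667 → 12 → m; chars im.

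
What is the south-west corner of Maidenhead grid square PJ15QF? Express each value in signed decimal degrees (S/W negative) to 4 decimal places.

5.2083, 123.3333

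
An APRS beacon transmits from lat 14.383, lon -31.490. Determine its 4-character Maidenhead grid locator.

HK44

Shift to the Maidenhead origin (180°W, 90°S): lon 148.51, lat 104.38.
Field (20°×10°, letters A–R): lon ⌊148.51/20⌋ = 7 → H; lat ⌊104.38/10⌋ = 10 → K.
Square (2°×1°, digits 0–9): lon ⌊8.51/2⌋ = 4; lat ⌊4.38/1⌋ = 4.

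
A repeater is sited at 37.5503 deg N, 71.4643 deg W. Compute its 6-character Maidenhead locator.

Shift to the Maidenhead origin (180°W, 90°S): lon 108.5357, lat 127.5503.
Field: 108.5357/20 → 5 → F, 127.5503/10 → 12 → M; chars FM.
Square: 8.5357/2 → 4, 7.5503/1 → 7; chars 47.
Subsquare: 0.5357/0.0833333 → 6 → g, 0.5503/0.0416667 → 13 → n; chars gn.

FM47gn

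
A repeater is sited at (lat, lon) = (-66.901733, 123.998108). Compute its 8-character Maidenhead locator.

PC13xc93

Offset from 180°W / 90°S: lon 303.99811°, lat 23.09827°.
Field (20°×10°, letters A–R): 303.99811/20 → 15 → P, 23.09827/10 → 2 → C; chars PC.
Square (2°×1°, digits 0–9): 3.99811/2 → 1, 3.09827/1 → 3; chars 13.
Subsquare (5′×2.5′, letters a–x): 1.99811/0.0833333 → 23 → x, 0.09827/0.0416667 → 2 → c; chars xc.
Extended square (30″×15″, digits 0–9): 0.08144/0.00833333 → 9, 0.01493/0.00416667 → 3; chars 93.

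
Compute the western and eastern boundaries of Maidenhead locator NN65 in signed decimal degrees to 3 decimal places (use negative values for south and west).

92.000, 94.000

Field N=13, N=13: +13·20° lon, +13·10° lat → SW at lon 80°, lat 40°.
Square 6, 5: +6·2° lon, +5·1° lat → SW at lon 92°, lat 45°.
Cell spans 2° lon × 1° lat.
west 92.000, east 94.000.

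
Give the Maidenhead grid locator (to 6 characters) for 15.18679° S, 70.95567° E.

MH54lt

Shift to the Maidenhead origin (180°W, 90°S): lon 250.9557, lat 74.8132.
Field: 250.9557/20 → 12 → M, 74.8132/10 → 7 → H; chars MH.
Square: 10.9557/2 → 5, 4.8132/1 → 4; chars 54.
Subsquare: 0.9557/0.0833333 → 11 → l, 0.8132/0.0416667 → 19 → t; chars lt.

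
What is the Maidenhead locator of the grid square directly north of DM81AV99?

DM81aw90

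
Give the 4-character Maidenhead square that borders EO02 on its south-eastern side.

Longitude square 0; +1 → 1.
Latitude square 2; −1 → 1.

EO11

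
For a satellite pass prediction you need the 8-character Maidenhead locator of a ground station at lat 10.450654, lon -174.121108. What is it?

AK20wk58

Shift to the Maidenhead origin (180°W, 90°S): lon 5.87889, lat 100.45065.
Field: lon ⌊5.87889/20⌋ = 0 → A; lat ⌊100.45065/10⌋ = 10 → K.
Square: lon ⌊5.87889/2⌋ = 2; lat ⌊0.45065/1⌋ = 0.
Subsquare: lon ⌊1.87889/0.0833333⌋ = 22 → w; lat ⌊0.45065/0.0416667⌋ = 10 → k.
Extended square: lon ⌊0.04556/0.00833333⌋ = 5; lat ⌊0.03399/0.00416667⌋ = 8.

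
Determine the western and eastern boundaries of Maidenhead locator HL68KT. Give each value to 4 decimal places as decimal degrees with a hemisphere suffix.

Field H=7, L=11: +7·20° lon, +11·10° lat → SW at lon -40°, lat 20°.
Square 6, 8: +6·2° lon, +8·1° lat → SW at lon -28°, lat 28°.
Subsquare k=10, t=19: +10·0.0833333° lon, +19·0.0416667° lat → SW at lon -27.1667°, lat 28.7917°.
Cell spans 0.0833333° lon × 0.0416667° lat.
west 27.1667° W, east 27.0833° W.

27.1667° W, 27.0833° W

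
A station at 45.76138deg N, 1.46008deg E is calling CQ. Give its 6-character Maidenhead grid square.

Shift to the Maidenhead origin (180°W, 90°S): lon 181.4601, lat 135.7614.
Field (20°×10°, letters A–R): 181.4601/20 → 9 → J, 135.7614/10 → 13 → N; chars JN.
Square (2°×1°, digits 0–9): 1.4601/2 → 0, 5.7614/1 → 5; chars 05.
Subsquare (5′×2.5′, letters a–x): 1.4601/0.0833333 → 17 → r, 0.7614/0.0416667 → 18 → s; chars rs.

JN05rs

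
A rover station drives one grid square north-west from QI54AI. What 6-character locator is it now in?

Longitude subsquare a = 0; −1 → -1, wraps to 23 = x, carry into square.
Longitude square 5; −1 → 4.
Latitude subsquare i = 8; +1 → 9 = j.

QI44xj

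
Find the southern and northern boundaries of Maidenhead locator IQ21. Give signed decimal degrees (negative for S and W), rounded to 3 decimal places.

71.000, 72.000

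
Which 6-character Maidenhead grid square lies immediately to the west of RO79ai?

RO69xi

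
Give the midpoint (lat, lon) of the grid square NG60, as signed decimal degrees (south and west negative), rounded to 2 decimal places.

-29.50, 93.00

Field N=13, G=6: +13·20° lon, +6·10° lat → SW at lon 80°, lat -30°.
Square 6, 0: +6·2° lon, +0·1° lat → SW at lon 92°, lat -30°.
Cell spans 2° lon × 1° lat. Centre is SW corner plus half of each.
latitude -29.50, longitude 93.00.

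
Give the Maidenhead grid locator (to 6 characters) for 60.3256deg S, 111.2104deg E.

OC59oq

Add 180° to longitude and 90° to latitude: 291.2104, 29.6744.
Field: 291.2104/20 → 14 → O, 29.6744/10 → 2 → C; chars OC.
Square: 11.2104/2 → 5, 9.6744/1 → 9; chars 59.
Subsquare: 1.2104/0.0833333 → 14 → o, 0.6744/0.0416667 → 16 → q; chars oq.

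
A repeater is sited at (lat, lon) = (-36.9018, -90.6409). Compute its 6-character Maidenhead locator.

EF43qc

Shift to the Maidenhead origin (180°W, 90°S): lon 89.3591, lat 53.0982.
Field: lon ⌊89.3591/20⌋ = 4 → E; lat ⌊53.0982/10⌋ = 5 → F.
Square: lon ⌊9.3591/2⌋ = 4; lat ⌊3.0982/1⌋ = 3.
Subsquare: lon ⌊1.3591/0.0833333⌋ = 16 → q; lat ⌊0.0982/0.0416667⌋ = 2 → c.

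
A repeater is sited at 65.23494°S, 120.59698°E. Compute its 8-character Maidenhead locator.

Add 180° to longitude and 90° to latitude: 300.59698, 24.76506.
Field (20°×10°, letters A–R): lon ⌊300.59698/20⌋ = 15 → P; lat ⌊24.76506/10⌋ = 2 → C.
Square (2°×1°, digits 0–9): lon ⌊0.59698/2⌋ = 0; lat ⌊4.76506/1⌋ = 4.
Subsquare (5′×2.5′, letters a–x): lon ⌊0.59698/0.0833333⌋ = 7 → h; lat ⌊0.76506/0.0416667⌋ = 18 → s.
Extended square (30″×15″, digits 0–9): lon ⌊0.01365/0.00833333⌋ = 1; lat ⌊0.01506/0.00416667⌋ = 3.

PC04hs13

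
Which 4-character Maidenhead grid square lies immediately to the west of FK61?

FK51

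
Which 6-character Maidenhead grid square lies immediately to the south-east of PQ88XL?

PQ98ak

Longitude subsquare x = 23; +1 → 24, wraps to 0 = a, carry into square.
Longitude square 8; +1 → 9.
Latitude subsquare l = 11; −1 → 10 = k.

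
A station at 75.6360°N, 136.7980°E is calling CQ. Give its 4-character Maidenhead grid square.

PQ85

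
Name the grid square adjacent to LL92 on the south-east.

Longitude square 9; +1 → 10, wraps to 0, carry into field.
Longitude field L = 11; +1 → 12 = M.
Latitude square 2; −1 → 1.

ML01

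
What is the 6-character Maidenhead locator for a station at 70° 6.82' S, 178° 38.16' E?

Offset from 180°W / 90°S: lon 358.6360°, lat 19.8863°.
Field: 358.6360/20 → 17 → R, 19.8863/10 → 1 → B; chars RB.
Square: 18.6360/2 → 9, 9.8863/1 → 9; chars 99.
Subsquare: 0.6360/0.0833333 → 7 → h, 0.8863/0.0416667 → 21 → v; chars hv.

RB99hv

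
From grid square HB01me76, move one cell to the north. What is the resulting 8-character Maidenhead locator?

Latitude extended square 6; +1 → 7.
The longitude characters are unchanged.

HB01me77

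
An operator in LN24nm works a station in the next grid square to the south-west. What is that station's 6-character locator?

Longitude subsquare n = 13; −1 → 12 = m.
Latitude subsquare m = 12; −1 → 11 = l.

LN24ml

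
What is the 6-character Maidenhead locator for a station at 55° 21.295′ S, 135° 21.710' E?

PD74qp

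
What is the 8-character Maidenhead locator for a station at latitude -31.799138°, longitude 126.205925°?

PF38ce48

Offset from 180°W / 90°S: lon 306.20592°, lat 58.20086°.
Field: 306.20592/20 → 15 → P, 58.20086/10 → 5 → F; chars PF.
Square: 6.20592/2 → 3, 8.20086/1 → 8; chars 38.
Subsquare: 0.20592/0.0833333 → 2 → c, 0.20086/0.0416667 → 4 → e; chars ce.
Extended square: 0.03926/0.00833333 → 4, 0.03420/0.00416667 → 8; chars 48.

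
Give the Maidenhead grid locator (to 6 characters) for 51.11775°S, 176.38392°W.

AD18tv

Shift to the Maidenhead origin (180°W, 90°S): lon 3.6161, lat 38.8822.
Field: 3.6161/20 → 0 → A, 38.8822/10 → 3 → D; chars AD.
Square: 3.6161/2 → 1, 8.8822/1 → 8; chars 18.
Subsquare: 1.6161/0.0833333 → 19 → t, 0.8822/0.0416667 → 21 → v; chars tv.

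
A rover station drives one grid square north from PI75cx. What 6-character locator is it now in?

PI76ca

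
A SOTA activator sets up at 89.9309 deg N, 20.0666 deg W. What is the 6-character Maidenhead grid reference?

Add 180° to longitude and 90° to latitude: 159.9334, 179.9309.
Field: lon ⌊159.9334/20⌋ = 7 → H; lat ⌊179.9309/10⌋ = 17 → R.
Square: lon ⌊19.9334/2⌋ = 9; lat ⌊9.9309/1⌋ = 9.
Subsquare: lon ⌊1.9334/0.0833333⌋ = 23 → x; lat ⌊0.9309/0.0416667⌋ = 22 → w.

HR99xw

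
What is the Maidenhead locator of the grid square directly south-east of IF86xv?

IF96au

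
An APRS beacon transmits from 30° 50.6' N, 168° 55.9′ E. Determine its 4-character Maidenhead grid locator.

Add 180° to longitude and 90° to latitude: 348.93, 120.84.
Field: lon ⌊348.93/20⌋ = 17 → R; lat ⌊120.84/10⌋ = 12 → M.
Square: lon ⌊8.93/2⌋ = 4; lat ⌊0.84/1⌋ = 0.

RM40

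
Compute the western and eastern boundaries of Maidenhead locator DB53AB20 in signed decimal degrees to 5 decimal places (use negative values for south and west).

-109.98333, -109.97500

Field D=3, B=1: +3·20° lon, +1·10° lat → SW at lon -120°, lat -80°.
Square 5, 3: +5·2° lon, +3·1° lat → SW at lon -110°, lat -77°.
Subsquare a=0, b=1: +0·0.0833333° lon, +1·0.0416667° lat → SW at lon -110°, lat -76.9583°.
Extended square 2, 0: +2·0.00833333° lon, +0·0.00416667° lat → SW at lon -109.983°, lat -76.9583°.
Cell spans 0.00833333° lon × 0.00416667° lat.
west -109.98333, east -109.97500.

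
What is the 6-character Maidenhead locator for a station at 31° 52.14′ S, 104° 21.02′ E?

OF28ed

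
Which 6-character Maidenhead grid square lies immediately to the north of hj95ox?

Latitude subsquare x = 23; +1 → 24, wraps to 0 = a, carry into square.
Latitude square 5; +1 → 6.
The longitude characters are unchanged.

HJ96oa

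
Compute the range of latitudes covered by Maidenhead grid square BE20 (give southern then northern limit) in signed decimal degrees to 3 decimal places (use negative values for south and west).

-50.000, -49.000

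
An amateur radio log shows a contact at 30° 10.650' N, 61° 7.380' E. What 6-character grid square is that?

MM00ne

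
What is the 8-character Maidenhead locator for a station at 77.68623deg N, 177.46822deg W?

AQ17gq34

Add 180° to longitude and 90° to latitude: 2.53178, 167.68623.
Field: lon ⌊2.53178/20⌋ = 0 → A; lat ⌊167.68623/10⌋ = 16 → Q.
Square: lon ⌊2.53178/2⌋ = 1; lat ⌊7.68623/1⌋ = 7.
Subsquare: lon ⌊0.53178/0.0833333⌋ = 6 → g; lat ⌊0.68623/0.0416667⌋ = 16 → q.
Extended square: lon ⌊0.03178/0.00833333⌋ = 3; lat ⌊0.01956/0.00416667⌋ = 4.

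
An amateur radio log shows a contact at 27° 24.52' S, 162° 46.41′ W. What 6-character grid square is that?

Shift to the Maidenhead origin (180°W, 90°S): lon 17.2265, lat 62.5913.
Field (20°×10°, letters A–R): lon ⌊17.2265/20⌋ = 0 → A; lat ⌊62.5913/10⌋ = 6 → G.
Square (2°×1°, digits 0–9): lon ⌊17.2265/2⌋ = 8; lat ⌊2.5913/1⌋ = 2.
Subsquare (5′×2.5′, letters a–x): lon ⌊1.2265/0.0833333⌋ = 14 → o; lat ⌊0.5913/0.0416667⌋ = 14 → o.

AG82oo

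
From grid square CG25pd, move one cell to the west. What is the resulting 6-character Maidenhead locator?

CG25od

Longitude subsquare p = 15; −1 → 14 = o.
The latitude characters are unchanged.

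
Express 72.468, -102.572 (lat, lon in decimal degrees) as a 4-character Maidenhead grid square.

Shift to the Maidenhead origin (180°W, 90°S): lon 77.43, lat 162.47.
Field: 77.43/20 → 3 → D, 162.47/10 → 16 → Q; chars DQ.
Square: 17.43/2 → 8, 2.47/1 → 2; chars 82.

DQ82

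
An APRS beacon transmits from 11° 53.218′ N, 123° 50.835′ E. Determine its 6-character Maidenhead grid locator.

Add 180° to longitude and 90° to latitude: 303.8473, 101.8870.
Field: lon ⌊303.8473/20⌋ = 15 → P; lat ⌊101.8870/10⌋ = 10 → K.
Square: lon ⌊3.8473/2⌋ = 1; lat ⌊1.8870/1⌋ = 1.
Subsquare: lon ⌊1.8473/0.0833333⌋ = 22 → w; lat ⌊0.8870/0.0416667⌋ = 21 → v.

PK11wv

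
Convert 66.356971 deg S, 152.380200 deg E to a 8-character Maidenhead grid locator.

Shift to the Maidenhead origin (180°W, 90°S): lon 332.38020, lat 23.64303.
Field: 332.38020/20 → 16 → Q, 23.64303/10 → 2 → C; chars QC.
Square: 12.38020/2 → 6, 3.64303/1 → 3; chars 63.
Subsquare: 0.38020/0.0833333 → 4 → e, 0.64303/0.0416667 → 15 → p; chars ep.
Extended square: 0.04687/0.00833333 → 5, 0.01803/0.00416667 → 4; chars 54.

QC63ep54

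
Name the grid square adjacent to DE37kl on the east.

Longitude subsquare k = 10; +1 → 11 = l.
The latitude characters are unchanged.

DE37ll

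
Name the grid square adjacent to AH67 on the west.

AH57

Longitude square 6; −1 → 5.
The latitude characters are unchanged.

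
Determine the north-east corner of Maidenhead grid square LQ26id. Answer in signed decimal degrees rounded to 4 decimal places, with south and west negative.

Field L=11, Q=16: +11·20° lon, +16·10° lat → SW at lon 40°, lat 70°.
Square 2, 6: +2·2° lon, +6·1° lat → SW at lon 44°, lat 76°.
Subsquare i=8, d=3: +8·0.0833333° lon, +3·0.0416667° lat → SW at lon 44.6667°, lat 76.125°.
Cell spans 0.0833333° lon × 0.0416667° lat. NE corner is SW corner plus one full cell.
latitude 76.1667, longitude 44.7500.

76.1667, 44.7500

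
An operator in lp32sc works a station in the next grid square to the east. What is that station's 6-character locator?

Longitude subsquare s = 18; +1 → 19 = t.
The latitude characters are unchanged.

LP32tc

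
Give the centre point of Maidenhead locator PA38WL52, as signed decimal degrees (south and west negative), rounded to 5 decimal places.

Field P=15, A=0: +15·20° lon, +0·10° lat → SW at lon 120°, lat -90°.
Square 3, 8: +3·2° lon, +8·1° lat → SW at lon 126°, lat -82°.
Subsquare w=22, l=11: +22·0.0833333° lon, +11·0.0416667° lat → SW at lon 127.833°, lat -81.5417°.
Extended square 5, 2: +5·0.00833333° lon, +2·0.00416667° lat → SW at lon 127.875°, lat -81.5333°.
Cell spans 0.00833333° lon × 0.00416667° lat. Centre is SW corner plus half of each.
latitude -81.53125, longitude 127.87917.

-81.53125, 127.87917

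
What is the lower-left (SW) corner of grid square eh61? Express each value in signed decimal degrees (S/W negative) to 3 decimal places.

-19.000, -88.000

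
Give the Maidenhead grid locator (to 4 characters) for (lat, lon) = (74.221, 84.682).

Offset from 180°W / 90°S: lon 264.68°, lat 164.22°.
Field: lon ⌊264.68/20⌋ = 13 → N; lat ⌊164.22/10⌋ = 16 → Q.
Square: lon ⌊4.68/2⌋ = 2; lat ⌊4.22/1⌋ = 4.

NQ24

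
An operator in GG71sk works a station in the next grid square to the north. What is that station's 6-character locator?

Latitude subsquare k = 10; +1 → 11 = l.
The longitude characters are unchanged.

GG71sl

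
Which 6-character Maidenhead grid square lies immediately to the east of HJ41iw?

Longitude subsquare i = 8; +1 → 9 = j.
The latitude characters are unchanged.

HJ41jw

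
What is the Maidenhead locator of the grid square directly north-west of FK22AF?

Longitude subsquare a = 0; −1 → -1, wraps to 23 = x, carry into square.
Longitude square 2; −1 → 1.
Latitude subsquare f = 5; +1 → 6 = g.

FK12xg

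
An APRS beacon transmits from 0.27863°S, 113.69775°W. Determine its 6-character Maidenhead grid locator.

Shift to the Maidenhead origin (180°W, 90°S): lon 66.3023, lat 89.7214.
Field: 66.3023/20 → 3 → D, 89.7214/10 → 8 → I; chars DI.
Square: 6.3023/2 → 3, 9.7214/1 → 9; chars 39.
Subsquare: 0.3023/0.0833333 → 3 → d, 0.7214/0.0416667 → 17 → r; chars dr.

DI39dr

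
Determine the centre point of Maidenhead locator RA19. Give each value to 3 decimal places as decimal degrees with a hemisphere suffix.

80.500° S, 163.000° E

Field R=17, A=0: +17·20° lon, +0·10° lat → SW at lon 160°, lat -90°.
Square 1, 9: +1·2° lon, +9·1° lat → SW at lon 162°, lat -81°.
Cell spans 2° lon × 1° lat. Centre is SW corner plus half of each.
latitude 80.500° S, longitude 163.000° E.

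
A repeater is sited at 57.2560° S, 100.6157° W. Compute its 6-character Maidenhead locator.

DD92qr

Offset from 180°W / 90°S: lon 79.3843°, lat 32.7440°.
Field: lon ⌊79.3843/20⌋ = 3 → D; lat ⌊32.7440/10⌋ = 3 → D.
Square: lon ⌊19.3843/2⌋ = 9; lat ⌊2.7440/1⌋ = 2.
Subsquare: lon ⌊1.3843/0.0833333⌋ = 16 → q; lat ⌊0.7440/0.0416667⌋ = 17 → r.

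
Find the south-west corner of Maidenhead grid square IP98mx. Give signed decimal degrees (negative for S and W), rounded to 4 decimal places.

68.9583, -1.0000

Field I=8, P=15: +8·20° lon, +15·10° lat → SW at lon -20°, lat 60°.
Square 9, 8: +9·2° lon, +8·1° lat → SW at lon -2°, lat 68°.
Subsquare m=12, x=23: +12·0.0833333° lon, +23·0.0416667° lat → SW at lon -1°, lat 68.9583°.
latitude 68.9583, longitude -1.0000.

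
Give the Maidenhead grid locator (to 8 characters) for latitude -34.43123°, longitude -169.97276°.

AF55an36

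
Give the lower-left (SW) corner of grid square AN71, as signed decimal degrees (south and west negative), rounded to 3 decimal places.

41.000, -166.000

Field A=0, N=13: +0·20° lon, +13·10° lat → SW at lon -180°, lat 40°.
Square 7, 1: +7·2° lon, +1·1° lat → SW at lon -166°, lat 41°.
latitude 41.000, longitude -166.000.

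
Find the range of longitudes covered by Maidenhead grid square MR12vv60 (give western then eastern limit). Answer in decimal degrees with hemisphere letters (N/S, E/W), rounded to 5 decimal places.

Field M=12, R=17: +12·20° lon, +17·10° lat → SW at lon 60°, lat 80°.
Square 1, 2: +1·2° lon, +2·1° lat → SW at lon 62°, lat 82°.
Subsquare v=21, v=21: +21·0.0833333° lon, +21·0.0416667° lat → SW at lon 63.75°, lat 82.875°.
Extended square 6, 0: +6·0.00833333° lon, +0·0.00416667° lat → SW at lon 63.8°, lat 82.875°.
Cell spans 0.00833333° lon × 0.00416667° lat.
west 63.80000° E, east 63.80833° E.

63.80000° E, 63.80833° E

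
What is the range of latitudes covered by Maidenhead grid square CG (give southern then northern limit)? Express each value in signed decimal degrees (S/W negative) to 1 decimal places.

-30.0, -20.0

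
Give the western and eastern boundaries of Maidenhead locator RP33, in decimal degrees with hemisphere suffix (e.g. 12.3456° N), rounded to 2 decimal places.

Field R=17, P=15: +17·20° lon, +15·10° lat → SW at lon 160°, lat 60°.
Square 3, 3: +3·2° lon, +3·1° lat → SW at lon 166°, lat 63°.
Cell spans 2° lon × 1° lat.
west 166.00° E, east 168.00° E.

166.00° E, 168.00° E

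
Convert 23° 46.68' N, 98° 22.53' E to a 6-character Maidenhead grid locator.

NL93es

Offset from 180°W / 90°S: lon 278.3755°, lat 113.7780°.
Field: 278.3755/20 → 13 → N, 113.7780/10 → 11 → L; chars NL.
Square: 18.3755/2 → 9, 3.7780/1 → 3; chars 93.
Subsquare: 0.3755/0.0833333 → 4 → e, 0.7780/0.0416667 → 18 → s; chars es.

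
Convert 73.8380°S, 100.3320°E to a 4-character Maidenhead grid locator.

OB06

Shift to the Maidenhead origin (180°W, 90°S): lon 280.33, lat 16.16.
Field: lon ⌊280.33/20⌋ = 14 → O; lat ⌊16.16/10⌋ = 1 → B.
Square: lon ⌊0.33/2⌋ = 0; lat ⌊6.16/1⌋ = 6.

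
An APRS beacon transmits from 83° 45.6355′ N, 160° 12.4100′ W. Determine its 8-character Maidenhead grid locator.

AR93vs52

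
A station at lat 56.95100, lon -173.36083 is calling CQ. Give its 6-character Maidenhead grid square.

Shift to the Maidenhead origin (180°W, 90°S): lon 6.6392, lat 146.9510.
Field: 6.6392/20 → 0 → A, 146.9510/10 → 14 → O; chars AO.
Square: 6.6392/2 → 3, 6.9510/1 → 6; chars 36.
Subsquare: 0.6392/0.0833333 → 7 → h, 0.9510/0.0416667 → 22 → w; chars hw.

AO36hw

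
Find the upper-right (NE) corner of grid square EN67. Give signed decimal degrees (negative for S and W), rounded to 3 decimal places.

48.000, -86.000

Field E=4, N=13: +4·20° lon, +13·10° lat → SW at lon -100°, lat 40°.
Square 6, 7: +6·2° lon, +7·1° lat → SW at lon -88°, lat 47°.
Cell spans 2° lon × 1° lat. NE corner is SW corner plus one full cell.
latitude 48.000, longitude -86.000.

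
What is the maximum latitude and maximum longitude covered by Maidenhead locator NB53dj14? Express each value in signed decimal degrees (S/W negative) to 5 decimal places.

Field N=13, B=1: +13·20° lon, +1·10° lat → SW at lon 80°, lat -80°.
Square 5, 3: +5·2° lon, +3·1° lat → SW at lon 90°, lat -77°.
Subsquare d=3, j=9: +3·0.0833333° lon, +9·0.0416667° lat → SW at lon 90.25°, lat -76.625°.
Extended square 1, 4: +1·0.00833333° lon, +4·0.00416667° lat → SW at lon 90.2583°, lat -76.6083°.
Cell spans 0.00833333° lon × 0.00416667° lat. NE corner is SW corner plus one full cell.
latitude -76.60417, longitude 90.26667.

-76.60417, 90.26667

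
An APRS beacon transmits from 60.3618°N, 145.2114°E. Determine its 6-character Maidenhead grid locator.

QP20oi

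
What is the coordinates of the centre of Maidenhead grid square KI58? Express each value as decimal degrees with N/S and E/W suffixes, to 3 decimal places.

Field K=10, I=8: +10·20° lon, +8·10° lat → SW at lon 20°, lat -10°.
Square 5, 8: +5·2° lon, +8·1° lat → SW at lon 30°, lat -2°.
Cell spans 2° lon × 1° lat. Centre is SW corner plus half of each.
latitude 1.500° S, longitude 31.000° E.

1.500° S, 31.000° E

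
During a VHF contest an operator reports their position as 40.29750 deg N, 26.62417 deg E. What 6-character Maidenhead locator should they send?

Add 180° to longitude and 90° to latitude: 206.6242, 130.2975.
Field: lon ⌊206.6242/20⌋ = 10 → K; lat ⌊130.2975/10⌋ = 13 → N.
Square: lon ⌊6.6242/2⌋ = 3; lat ⌊0.2975/1⌋ = 0.
Subsquare: lon ⌊0.6242/0.0833333⌋ = 7 → h; lat ⌊0.2975/0.0416667⌋ = 7 → h.

KN30hh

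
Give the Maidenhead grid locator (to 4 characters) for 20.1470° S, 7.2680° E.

JG39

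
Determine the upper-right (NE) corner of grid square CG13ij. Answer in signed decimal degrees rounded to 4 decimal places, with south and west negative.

Field C=2, G=6: +2·20° lon, +6·10° lat → SW at lon -140°, lat -30°.
Square 1, 3: +1·2° lon, +3·1° lat → SW at lon -138°, lat -27°.
Subsquare i=8, j=9: +8·0.0833333° lon, +9·0.0416667° lat → SW at lon -137.333°, lat -26.625°.
Cell spans 0.0833333° lon × 0.0416667° lat. NE corner is SW corner plus one full cell.
latitude -26.5833, longitude -137.2500.

-26.5833, -137.2500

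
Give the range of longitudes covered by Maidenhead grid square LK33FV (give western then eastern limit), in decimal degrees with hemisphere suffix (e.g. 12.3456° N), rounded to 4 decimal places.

46.4167° E, 46.5000° E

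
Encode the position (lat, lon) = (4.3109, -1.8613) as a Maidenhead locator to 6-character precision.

IJ94bh

Offset from 180°W / 90°S: lon 178.1387°, lat 94.3109°.
Field: lon ⌊178.1387/20⌋ = 8 → I; lat ⌊94.3109/10⌋ = 9 → J.
Square: lon ⌊18.1387/2⌋ = 9; lat ⌊4.3109/1⌋ = 4.
Subsquare: lon ⌊0.1387/0.0833333⌋ = 1 → b; lat ⌊0.3109/0.0416667⌋ = 7 → h.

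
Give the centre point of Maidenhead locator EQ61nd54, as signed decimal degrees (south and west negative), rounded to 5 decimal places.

71.14375, -86.87083

Field E=4, Q=16: +4·20° lon, +16·10° lat → SW at lon -100°, lat 70°.
Square 6, 1: +6·2° lon, +1·1° lat → SW at lon -88°, lat 71°.
Subsquare n=13, d=3: +13·0.0833333° lon, +3·0.0416667° lat → SW at lon -86.9167°, lat 71.125°.
Extended square 5, 4: +5·0.00833333° lon, +4·0.00416667° lat → SW at lon -86.875°, lat 71.1417°.
Cell spans 0.00833333° lon × 0.00416667° lat. Centre is SW corner plus half of each.
latitude 71.14375, longitude -86.87083.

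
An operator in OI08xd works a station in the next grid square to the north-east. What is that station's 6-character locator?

Longitude subsquare x = 23; +1 → 24, wraps to 0 = a, carry into square.
Longitude square 0; +1 → 1.
Latitude subsquare d = 3; +1 → 4 = e.

OI18ae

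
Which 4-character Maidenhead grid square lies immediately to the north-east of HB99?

IC00

Longitude square 9; +1 → 10, wraps to 0, carry into field.
Longitude field H = 7; +1 → 8 = I.
Latitude square 9; +1 → 10, wraps to 0, carry into field.
Latitude field B = 1; +1 → 2 = C.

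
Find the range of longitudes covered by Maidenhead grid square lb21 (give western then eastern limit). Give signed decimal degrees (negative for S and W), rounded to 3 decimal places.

44.000, 46.000

Field L=11, B=1: +11·20° lon, +1·10° lat → SW at lon 40°, lat -80°.
Square 2, 1: +2·2° lon, +1·1° lat → SW at lon 44°, lat -79°.
Cell spans 2° lon × 1° lat.
west 44.000, east 46.000.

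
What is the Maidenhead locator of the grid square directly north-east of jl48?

JL59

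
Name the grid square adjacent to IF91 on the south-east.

JF00

Longitude square 9; +1 → 10, wraps to 0, carry into field.
Longitude field I = 8; +1 → 9 = J.
Latitude square 1; −1 → 0.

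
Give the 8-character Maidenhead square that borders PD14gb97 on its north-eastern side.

PD14hb08

Longitude extended square 9; +1 → 10, wraps to 0, carry into subsquare.
Longitude subsquare g = 6; +1 → 7 = h.
Latitude extended square 7; +1 → 8.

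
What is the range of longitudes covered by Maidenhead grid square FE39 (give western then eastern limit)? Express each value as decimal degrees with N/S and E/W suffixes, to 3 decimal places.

74.000° W, 72.000° W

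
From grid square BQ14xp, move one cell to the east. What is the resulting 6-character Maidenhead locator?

BQ24ap

Longitude subsquare x = 23; +1 → 24, wraps to 0 = a, carry into square.
Longitude square 1; +1 → 2.
The latitude characters are unchanged.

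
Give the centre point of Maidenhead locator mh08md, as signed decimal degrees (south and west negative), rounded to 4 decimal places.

-11.8542, 61.0417

Field M=12, H=7: +12·20° lon, +7·10° lat → SW at lon 60°, lat -20°.
Square 0, 8: +0·2° lon, +8·1° lat → SW at lon 60°, lat -12°.
Subsquare m=12, d=3: +12·0.0833333° lon, +3·0.0416667° lat → SW at lon 61°, lat -11.875°.
Cell spans 0.0833333° lon × 0.0416667° lat. Centre is SW corner plus half of each.
latitude -11.8542, longitude 61.0417.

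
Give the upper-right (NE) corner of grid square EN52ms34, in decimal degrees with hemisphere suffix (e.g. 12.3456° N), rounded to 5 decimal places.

Field E=4, N=13: +4·20° lon, +13·10° lat → SW at lon -100°, lat 40°.
Square 5, 2: +5·2° lon, +2·1° lat → SW at lon -90°, lat 42°.
Subsquare m=12, s=18: +12·0.0833333° lon, +18·0.0416667° lat → SW at lon -89°, lat 42.75°.
Extended square 3, 4: +3·0.00833333° lon, +4·0.00416667° lat → SW at lon -88.975°, lat 42.7667°.
Cell spans 0.00833333° lon × 0.00416667° lat. NE corner is SW corner plus one full cell.
latitude 42.77083° N, longitude 88.96667° W.

42.77083° N, 88.96667° W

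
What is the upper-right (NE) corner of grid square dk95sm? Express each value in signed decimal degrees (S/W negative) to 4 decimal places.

Field D=3, K=10: +3·20° lon, +10·10° lat → SW at lon -120°, lat 10°.
Square 9, 5: +9·2° lon, +5·1° lat → SW at lon -102°, lat 15°.
Subsquare s=18, m=12: +18·0.0833333° lon, +12·0.0416667° lat → SW at lon -100.5°, lat 15.5°.
Cell spans 0.0833333° lon × 0.0416667° lat. NE corner is SW corner plus one full cell.
latitude 15.5417, longitude -100.4167.

15.5417, -100.4167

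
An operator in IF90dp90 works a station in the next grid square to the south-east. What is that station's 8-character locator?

IF90eo09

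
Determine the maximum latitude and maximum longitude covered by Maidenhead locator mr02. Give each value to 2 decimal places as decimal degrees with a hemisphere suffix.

83.00° N, 62.00° E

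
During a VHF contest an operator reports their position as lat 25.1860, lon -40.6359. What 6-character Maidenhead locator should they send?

Add 180° to longitude and 90° to latitude: 139.3641, 115.1860.
Field (20°×10°, letters A–R): 139.3641/20 → 6 → G, 115.1860/10 → 11 → L; chars GL.
Square (2°×1°, digits 0–9): 19.3641/2 → 9, 5.1860/1 → 5; chars 95.
Subsquare (5′×2.5′, letters a–x): 1.3641/0.0833333 → 16 → q, 0.1860/0.0416667 → 4 → e; chars qe.

GL95qe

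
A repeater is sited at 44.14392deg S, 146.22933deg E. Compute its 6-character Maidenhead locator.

Offset from 180°W / 90°S: lon 326.2293°, lat 45.8561°.
Field: 326.2293/20 → 16 → Q, 45.8561/10 → 4 → E; chars QE.
Square: 6.2293/2 → 3, 5.8561/1 → 5; chars 35.
Subsquare: 0.2293/0.0833333 → 2 → c, 0.8561/0.0416667 → 20 → u; chars cu.

QE35cu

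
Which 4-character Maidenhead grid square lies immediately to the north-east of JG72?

Longitude square 7; +1 → 8.
Latitude square 2; +1 → 3.

JG83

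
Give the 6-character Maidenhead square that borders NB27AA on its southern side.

NB26ax

Latitude subsquare a = 0; −1 → -1, wraps to 23 = x, carry into square.
Latitude square 7; −1 → 6.
The longitude characters are unchanged.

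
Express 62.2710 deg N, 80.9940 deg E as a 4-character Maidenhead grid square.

NP02

Add 180° to longitude and 90° to latitude: 260.99, 152.27.
Field: 260.99/20 → 13 → N, 152.27/10 → 15 → P; chars NP.
Square: 0.99/2 → 0, 2.27/1 → 2; chars 02.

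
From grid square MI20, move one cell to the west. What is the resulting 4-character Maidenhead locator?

MI10

Longitude square 2; −1 → 1.
The latitude characters are unchanged.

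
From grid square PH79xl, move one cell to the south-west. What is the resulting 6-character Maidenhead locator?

PH79wk

Longitude subsquare x = 23; −1 → 22 = w.
Latitude subsquare l = 11; −1 → 10 = k.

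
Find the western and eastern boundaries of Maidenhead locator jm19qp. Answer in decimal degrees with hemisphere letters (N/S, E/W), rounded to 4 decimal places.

Field J=9, M=12: +9·20° lon, +12·10° lat → SW at lon 0°, lat 30°.
Square 1, 9: +1·2° lon, +9·1° lat → SW at lon 2°, lat 39°.
Subsquare q=16, p=15: +16·0.0833333° lon, +15·0.0416667° lat → SW at lon 3.33333°, lat 39.625°.
Cell spans 0.0833333° lon × 0.0416667° lat.
west 3.3333° E, east 3.4167° E.

3.3333° E, 3.4167° E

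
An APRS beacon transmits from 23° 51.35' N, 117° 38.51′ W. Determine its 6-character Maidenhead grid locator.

Add 180° to longitude and 90° to latitude: 62.3582, 113.8558.
Field: lon ⌊62.3582/20⌋ = 3 → D; lat ⌊113.8558/10⌋ = 11 → L.
Square: lon ⌊2.3582/2⌋ = 1; lat ⌊3.8558/1⌋ = 3.
Subsquare: lon ⌊0.3582/0.0833333⌋ = 4 → e; lat ⌊0.8558/0.0416667⌋ = 20 → u.

DL13eu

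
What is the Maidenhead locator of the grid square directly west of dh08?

CH98

Longitude square 0; −1 → -1, wraps to 9, carry into field.
Longitude field D = 3; −1 → 2 = C.
The latitude characters are unchanged.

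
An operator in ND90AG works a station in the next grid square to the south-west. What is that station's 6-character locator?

Longitude subsquare a = 0; −1 → -1, wraps to 23 = x, carry into square.
Longitude square 9; −1 → 8.
Latitude subsquare g = 6; −1 → 5 = f.

ND80xf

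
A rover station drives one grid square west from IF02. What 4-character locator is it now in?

Longitude square 0; −1 → -1, wraps to 9, carry into field.
Longitude field I = 8; −1 → 7 = H.
The latitude characters are unchanged.

HF92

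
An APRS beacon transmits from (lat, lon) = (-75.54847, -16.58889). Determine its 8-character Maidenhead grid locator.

Add 180° to longitude and 90° to latitude: 163.41111, 14.45153.
Field: 163.41111/20 → 8 → I, 14.45153/10 → 1 → B; chars IB.
Square: 3.41111/2 → 1, 4.45153/1 → 4; chars 14.
Subsquare: 1.41111/0.0833333 → 16 → q, 0.45153/0.0416667 → 10 → k; chars qk.
Extended square: 0.07778/0.00833333 → 9, 0.03486/0.00416667 → 8; chars 98.

IB14qk98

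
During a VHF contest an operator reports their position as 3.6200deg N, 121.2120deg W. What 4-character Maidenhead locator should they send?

Offset from 180°W / 90°S: lon 58.79°, lat 93.62°.
Field (20°×10°, letters A–R): lon ⌊58.79/20⌋ = 2 → C; lat ⌊93.62/10⌋ = 9 → J.
Square (2°×1°, digits 0–9): lon ⌊18.79/2⌋ = 9; lat ⌊3.62/1⌋ = 3.

CJ93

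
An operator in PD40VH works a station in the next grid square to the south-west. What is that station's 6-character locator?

Longitude subsquare v = 21; −1 → 20 = u.
Latitude subsquare h = 7; −1 → 6 = g.

PD40ug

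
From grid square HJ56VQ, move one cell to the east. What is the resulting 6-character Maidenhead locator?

HJ56wq

Longitude subsquare v = 21; +1 → 22 = w.
The latitude characters are unchanged.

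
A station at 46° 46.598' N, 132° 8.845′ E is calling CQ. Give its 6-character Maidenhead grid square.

PN66bs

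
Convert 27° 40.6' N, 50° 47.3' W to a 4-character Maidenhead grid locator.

GL47

Shift to the Maidenhead origin (180°W, 90°S): lon 129.21, lat 117.68.
Field (20°×10°, letters A–R): lon ⌊129.21/20⌋ = 6 → G; lat ⌊117.68/10⌋ = 11 → L.
Square (2°×1°, digits 0–9): lon ⌊9.21/2⌋ = 4; lat ⌊7.68/1⌋ = 7.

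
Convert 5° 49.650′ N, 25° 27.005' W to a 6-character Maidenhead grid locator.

Add 180° to longitude and 90° to latitude: 154.5499, 95.8275.
Field: 154.5499/20 → 7 → H, 95.8275/10 → 9 → J; chars HJ.
Square: 14.5499/2 → 7, 5.8275/1 → 5; chars 75.
Subsquare: 0.5499/0.0833333 → 6 → g, 0.8275/0.0416667 → 19 → t; chars gt.

HJ75gt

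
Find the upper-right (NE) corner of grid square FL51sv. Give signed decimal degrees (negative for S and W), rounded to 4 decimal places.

21.9167, -68.4167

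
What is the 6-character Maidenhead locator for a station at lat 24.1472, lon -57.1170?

Shift to the Maidenhead origin (180°W, 90°S): lon 122.8830, lat 114.1472.
Field: 122.8830/20 → 6 → G, 114.1472/10 → 11 → L; chars GL.
Square: 2.8830/2 → 1, 4.1472/1 → 4; chars 14.
Subsquare: 0.8830/0.0833333 → 10 → k, 0.1472/0.0416667 → 3 → d; chars kd.

GL14kd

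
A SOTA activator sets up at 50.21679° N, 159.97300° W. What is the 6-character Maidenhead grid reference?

Shift to the Maidenhead origin (180°W, 90°S): lon 20.0270, lat 140.2168.
Field (20°×10°, letters A–R): 20.0270/20 → 1 → B, 140.2168/10 → 14 → O; chars BO.
Square (2°×1°, digits 0–9): 0.0270/2 → 0, 0.2168/1 → 0; chars 00.
Subsquare (5′×2.5′, letters a–x): 0.0270/0.0833333 → 0 → a, 0.2168/0.0416667 → 5 → f; chars af.

BO00af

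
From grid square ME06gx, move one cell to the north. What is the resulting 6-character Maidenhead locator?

ME07ga

Latitude subsquare x = 23; +1 → 24, wraps to 0 = a, carry into square.
Latitude square 6; +1 → 7.
The longitude characters are unchanged.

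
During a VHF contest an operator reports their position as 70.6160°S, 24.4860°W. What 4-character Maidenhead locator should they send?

HB79

Offset from 180°W / 90°S: lon 155.51°, lat 19.38°.
Field: lon ⌊155.51/20⌋ = 7 → H; lat ⌊19.38/10⌋ = 1 → B.
Square: lon ⌊15.51/2⌋ = 7; lat ⌊9.38/1⌋ = 9.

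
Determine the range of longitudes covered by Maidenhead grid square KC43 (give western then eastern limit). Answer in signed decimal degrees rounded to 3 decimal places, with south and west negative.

Field K=10, C=2: +10·20° lon, +2·10° lat → SW at lon 20°, lat -70°.
Square 4, 3: +4·2° lon, +3·1° lat → SW at lon 28°, lat -67°.
Cell spans 2° lon × 1° lat.
west 28.000, east 30.000.

28.000, 30.000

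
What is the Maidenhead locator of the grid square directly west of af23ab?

Longitude subsquare a = 0; −1 → -1, wraps to 23 = x, carry into square.
Longitude square 2; −1 → 1.
The latitude characters are unchanged.

AF13xb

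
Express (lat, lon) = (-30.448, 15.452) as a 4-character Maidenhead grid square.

JF79

Shift to the Maidenhead origin (180°W, 90°S): lon 195.45, lat 59.55.
Field: lon ⌊195.45/20⌋ = 9 → J; lat ⌊59.55/10⌋ = 5 → F.
Square: lon ⌊15.45/2⌋ = 7; lat ⌊9.55/1⌋ = 9.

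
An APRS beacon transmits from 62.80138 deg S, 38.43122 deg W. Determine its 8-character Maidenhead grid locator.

Shift to the Maidenhead origin (180°W, 90°S): lon 141.56878, lat 27.19862.
Field (20°×10°, letters A–R): 141.56878/20 → 7 → H, 27.19862/10 → 2 → C; chars HC.
Square (2°×1°, digits 0–9): 1.56878/2 → 0, 7.19862/1 → 7; chars 07.
Subsquare (5′×2.5′, letters a–x): 1.56878/0.0833333 → 18 → s, 0.19862/0.0416667 → 4 → e; chars se.
Extended square (30″×15″, digits 0–9): 0.06878/0.00833333 → 8, 0.03195/0.00416667 → 7; chars 87.

HC07se87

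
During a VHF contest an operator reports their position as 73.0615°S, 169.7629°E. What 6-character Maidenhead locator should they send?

Offset from 180°W / 90°S: lon 349.7629°, lat 16.9385°.
Field: lon ⌊349.7629/20⌋ = 17 → R; lat ⌊16.9385/10⌋ = 1 → B.
Square: lon ⌊9.7629/2⌋ = 4; lat ⌊6.9385/1⌋ = 6.
Subsquare: lon ⌊1.7629/0.0833333⌋ = 21 → v; lat ⌊0.9385/0.0416667⌋ = 22 → w.

RB46vw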